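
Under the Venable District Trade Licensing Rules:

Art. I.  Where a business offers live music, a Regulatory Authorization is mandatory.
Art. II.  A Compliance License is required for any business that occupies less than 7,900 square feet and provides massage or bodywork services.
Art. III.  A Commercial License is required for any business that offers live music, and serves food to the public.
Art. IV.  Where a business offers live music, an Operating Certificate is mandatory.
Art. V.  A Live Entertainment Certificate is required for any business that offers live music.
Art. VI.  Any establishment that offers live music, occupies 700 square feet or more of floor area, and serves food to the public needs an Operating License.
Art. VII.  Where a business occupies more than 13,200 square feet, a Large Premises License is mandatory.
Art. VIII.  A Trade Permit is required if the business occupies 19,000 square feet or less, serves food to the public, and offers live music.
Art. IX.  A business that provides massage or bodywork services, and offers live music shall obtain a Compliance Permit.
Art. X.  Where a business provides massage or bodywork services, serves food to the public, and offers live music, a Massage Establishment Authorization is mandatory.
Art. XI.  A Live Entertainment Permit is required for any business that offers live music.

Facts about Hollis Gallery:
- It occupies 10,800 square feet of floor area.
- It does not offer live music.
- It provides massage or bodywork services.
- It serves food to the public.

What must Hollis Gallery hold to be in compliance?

None

Art. I. does not offer live music → Regulatory Authorization not required.
Art. II. floor area 10,800 square feet ≥ 7,900 square feet; provides massage or bodywork services → Compliance License not required.
Art. III. does not offer live music; serves food to the public → Commercial License not required.
Art. IV. does not offer live music → Operating Certificate not required.
Art. V. does not offer live music → Live Entertainment Certificate not required.
Art. VI. does not offer live music; floor area 10,800 square feet ≥ 700 square feet; serves food to the public → Operating License not required.
Art. VII. floor area 10,800 square feet ≤ 13,200 square feet → Large Premises License not required.
Art. VIII. floor area 10,800 square feet ≤ 19,000 square feet; serves food to the public; does not offer live music → Trade Permit not required.
Art. IX. provides massage or bodywork services; does not offer live music → Compliance Permit not required.
Art. X. provides massage or bodywork services; serves food to the public; does not offer live music → Massage Establishment Authorization not required.
Art. XI. does not offer live music → Live Entertainment Permit not required.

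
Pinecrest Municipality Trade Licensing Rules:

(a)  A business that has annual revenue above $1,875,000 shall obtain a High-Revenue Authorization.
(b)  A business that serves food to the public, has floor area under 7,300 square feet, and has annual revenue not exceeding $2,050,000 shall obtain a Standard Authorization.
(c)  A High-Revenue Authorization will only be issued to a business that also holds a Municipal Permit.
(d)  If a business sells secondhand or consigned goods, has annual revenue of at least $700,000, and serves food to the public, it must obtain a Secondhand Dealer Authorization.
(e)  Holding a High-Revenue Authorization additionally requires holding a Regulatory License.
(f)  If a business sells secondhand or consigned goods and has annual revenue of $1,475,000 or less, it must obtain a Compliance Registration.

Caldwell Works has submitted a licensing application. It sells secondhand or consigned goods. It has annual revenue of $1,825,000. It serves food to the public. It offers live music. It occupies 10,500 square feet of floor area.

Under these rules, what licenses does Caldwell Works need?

Secondhand Dealer Authorization

(a) revenue $1,825,000 ≤ $1,875,000 → High-Revenue Authorization not required.
(b) serves food to the public; floor area 10,500 square feet ≥ 7,300 square feet; revenue $1,825,000 ≤ $2,050,000 → Standard Authorization not required.
(c) High-Revenue Authorization is not required → no effect.
(d) sells secondhand or consigned goods; revenue $1,825,000 ≥ $700,000; serves food to the public → Secondhand Dealer Authorization required.
(e) High-Revenue Authorization is not required → no effect.
(f) sells secondhand or consigned goods; revenue $1,825,000 > $1,475,000 → Compliance Registration not required.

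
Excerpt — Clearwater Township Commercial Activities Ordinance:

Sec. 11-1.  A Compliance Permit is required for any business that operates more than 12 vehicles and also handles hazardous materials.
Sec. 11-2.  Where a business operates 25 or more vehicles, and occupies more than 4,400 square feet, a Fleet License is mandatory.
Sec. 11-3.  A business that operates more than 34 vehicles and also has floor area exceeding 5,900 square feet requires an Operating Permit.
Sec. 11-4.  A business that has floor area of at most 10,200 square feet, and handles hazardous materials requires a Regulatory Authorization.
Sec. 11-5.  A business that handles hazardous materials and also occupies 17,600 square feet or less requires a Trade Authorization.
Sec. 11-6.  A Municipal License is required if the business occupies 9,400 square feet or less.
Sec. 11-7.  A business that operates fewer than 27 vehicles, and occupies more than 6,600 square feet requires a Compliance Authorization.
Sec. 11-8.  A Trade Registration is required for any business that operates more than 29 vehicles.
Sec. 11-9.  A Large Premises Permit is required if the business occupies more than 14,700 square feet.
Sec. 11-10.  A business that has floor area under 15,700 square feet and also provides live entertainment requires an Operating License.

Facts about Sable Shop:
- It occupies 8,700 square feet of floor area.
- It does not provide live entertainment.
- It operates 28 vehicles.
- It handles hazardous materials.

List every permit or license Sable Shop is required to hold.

Sec. 11-1. vehicles 28 > 12; handles hazardous materials → Compliance Permit required.
Sec. 11-2. vehicles 28 ≥ 25; floor area 8,700 square feet > 4,400 square feet → Fleet License required.
Sec. 11-3. vehicles 28 ≤ 34; floor area 8,700 square feet > 5,900 square feet → Operating Permit not required.
Sec. 11-4. floor area 8,700 square feet ≤ 10,200 square feet; handles hazardous materials → Regulatory Authorization required.
Sec. 11-5. handles hazardous materials; floor area 8,700 square feet ≤ 17,600 square feet → Trade Authorization required.
Sec. 11-6. floor area 8,700 square feet ≤ 9,400 square feet → Municipal License required.
Sec. 11-7. vehicles 28 ≥ 27; floor area 8,700 square feet > 6,600 square feet → Compliance Authorization not required.
Sec. 11-8. vehicles 28 ≤ 29 → Trade Registration not required.
Sec. 11-9. floor area 8,700 square feet ≤ 14,700 square feet → Large Premises Permit not required.
Sec. 11-10. floor area 8,700 square feet < 15,700 square feet; does not provide live entertainment → Operating License not required.

Compliance Permit, Fleet License, Municipal License, Regulatory Authorization, Trade Authorization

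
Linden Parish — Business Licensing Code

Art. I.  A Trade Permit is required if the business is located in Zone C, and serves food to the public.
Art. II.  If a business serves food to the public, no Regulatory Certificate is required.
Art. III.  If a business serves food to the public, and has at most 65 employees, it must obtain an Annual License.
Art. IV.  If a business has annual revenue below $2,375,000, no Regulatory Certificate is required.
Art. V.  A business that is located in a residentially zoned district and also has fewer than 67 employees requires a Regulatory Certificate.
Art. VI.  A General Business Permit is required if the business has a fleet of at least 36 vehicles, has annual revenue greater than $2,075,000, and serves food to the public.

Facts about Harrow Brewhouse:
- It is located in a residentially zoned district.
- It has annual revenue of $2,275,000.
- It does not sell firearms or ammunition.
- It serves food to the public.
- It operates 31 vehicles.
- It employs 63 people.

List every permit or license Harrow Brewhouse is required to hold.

Art. I. is located in a residentially zoned district (not: is located in Zone C); serves food to the public → Trade Permit not required.
Art. II. serves food to the public → exempt from Regulatory Certificate.
Art. III. serves food to the public; employees 63 ≤ 65 → Annual License required.
Art. IV. revenue $2,275,000 < $2,375,000 → exempt from Regulatory Certificate.
Art. V. is located in a residentially zoned district; employees 63 < 67 → Regulatory Certificate required.
Art. VI. vehicles 31 < 36; revenue $2,275,000 > $2,075,000; serves food to the public → General Business Permit not required.

Annual License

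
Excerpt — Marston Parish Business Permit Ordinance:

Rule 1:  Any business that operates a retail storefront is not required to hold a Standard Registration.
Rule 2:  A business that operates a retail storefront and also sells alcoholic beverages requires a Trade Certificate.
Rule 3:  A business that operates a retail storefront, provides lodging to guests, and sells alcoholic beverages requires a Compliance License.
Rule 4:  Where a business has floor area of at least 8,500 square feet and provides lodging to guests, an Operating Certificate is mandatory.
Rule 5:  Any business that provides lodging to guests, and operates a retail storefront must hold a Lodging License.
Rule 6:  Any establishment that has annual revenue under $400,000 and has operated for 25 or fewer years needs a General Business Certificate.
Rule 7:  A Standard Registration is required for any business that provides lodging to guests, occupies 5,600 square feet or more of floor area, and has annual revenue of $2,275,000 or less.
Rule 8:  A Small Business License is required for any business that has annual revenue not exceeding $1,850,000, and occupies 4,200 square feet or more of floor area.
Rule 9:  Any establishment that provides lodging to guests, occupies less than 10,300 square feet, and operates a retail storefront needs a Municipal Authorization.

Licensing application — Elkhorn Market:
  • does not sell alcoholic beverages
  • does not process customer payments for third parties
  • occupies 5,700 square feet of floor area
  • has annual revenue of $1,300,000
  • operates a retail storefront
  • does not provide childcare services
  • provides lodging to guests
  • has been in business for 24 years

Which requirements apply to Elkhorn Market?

Rule 1: operates a retail storefront → exempt from Standard Registration.
Rule 2: operates a retail storefront; does not sell alcoholic beverages → Trade Certificate not required.
Rule 3: operates a retail storefront; provides lodging to guests; does not sell alcoholic beverages → Compliance License not required.
Rule 4: floor area 5,700 square feet < 8,500 square feet; provides lodging to guests → Operating Certificate not required.
Rule 5: provides lodging to guests; operates a retail storefront → Lodging License required.
Rule 6: revenue $1,300,000 ≥ $400,000; years in business 24 ≤ 25 → General Business Certificate not required.
Rule 7: provides lodging to guests; floor area 5,700 square feet ≥ 5,600 square feet; revenue $1,300,000 ≤ $2,275,000 → Standard Registration required.
Rule 8: revenue $1,300,000 ≤ $1,850,000; floor area 5,700 square feet ≥ 4,200 square feet → Small Business License required.
Rule 9: provides lodging to guests; floor area 5,700 square feet < 10,300 square feet; operates a retail storefront → Municipal Authorization required.

Lodging License, Municipal Authorization, Small Business License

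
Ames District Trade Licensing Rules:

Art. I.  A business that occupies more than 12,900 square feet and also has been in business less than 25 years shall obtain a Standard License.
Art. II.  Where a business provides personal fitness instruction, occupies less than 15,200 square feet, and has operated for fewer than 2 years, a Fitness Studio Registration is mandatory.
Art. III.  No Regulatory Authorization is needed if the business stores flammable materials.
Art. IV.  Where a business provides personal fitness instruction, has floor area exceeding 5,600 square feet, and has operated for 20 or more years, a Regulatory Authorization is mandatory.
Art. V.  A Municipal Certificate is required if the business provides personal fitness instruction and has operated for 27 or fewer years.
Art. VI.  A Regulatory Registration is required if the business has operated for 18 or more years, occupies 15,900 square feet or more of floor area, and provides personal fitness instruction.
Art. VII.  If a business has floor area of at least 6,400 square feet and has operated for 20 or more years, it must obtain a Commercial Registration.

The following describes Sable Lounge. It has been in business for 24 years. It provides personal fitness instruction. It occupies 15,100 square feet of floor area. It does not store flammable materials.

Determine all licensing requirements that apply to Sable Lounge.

Commercial Registration, Municipal Certificate, Regulatory Authorization, Standard License

Art. I. floor area 15,100 square feet > 12,900 square feet; years in business 24 < 25 → Standard License required.
Art. II. provides personal fitness instruction; floor area 15,100 square feet < 15,200 square feet; years in business 24 ≥ 2 → Fitness Studio Registration not required.
Art. III. does not store flammable materials → Regulatory Authorization exemption does not apply.
Art. IV. provides personal fitness instruction; floor area 15,100 square feet > 5,600 square feet; years in business 24 ≥ 20 → Regulatory Authorization required.
Art. V. provides personal fitness instruction; years in business 24 ≤ 27 → Municipal Certificate required.
Art. VI. years in business 24 ≥ 18; floor area 15,100 square feet < 15,900 square feet; provides personal fitness instruction → Regulatory Registration not required.
Art. VII. floor area 15,100 square feet ≥ 6,400 square feet; years in business 24 ≥ 20 → Commercial Registration required.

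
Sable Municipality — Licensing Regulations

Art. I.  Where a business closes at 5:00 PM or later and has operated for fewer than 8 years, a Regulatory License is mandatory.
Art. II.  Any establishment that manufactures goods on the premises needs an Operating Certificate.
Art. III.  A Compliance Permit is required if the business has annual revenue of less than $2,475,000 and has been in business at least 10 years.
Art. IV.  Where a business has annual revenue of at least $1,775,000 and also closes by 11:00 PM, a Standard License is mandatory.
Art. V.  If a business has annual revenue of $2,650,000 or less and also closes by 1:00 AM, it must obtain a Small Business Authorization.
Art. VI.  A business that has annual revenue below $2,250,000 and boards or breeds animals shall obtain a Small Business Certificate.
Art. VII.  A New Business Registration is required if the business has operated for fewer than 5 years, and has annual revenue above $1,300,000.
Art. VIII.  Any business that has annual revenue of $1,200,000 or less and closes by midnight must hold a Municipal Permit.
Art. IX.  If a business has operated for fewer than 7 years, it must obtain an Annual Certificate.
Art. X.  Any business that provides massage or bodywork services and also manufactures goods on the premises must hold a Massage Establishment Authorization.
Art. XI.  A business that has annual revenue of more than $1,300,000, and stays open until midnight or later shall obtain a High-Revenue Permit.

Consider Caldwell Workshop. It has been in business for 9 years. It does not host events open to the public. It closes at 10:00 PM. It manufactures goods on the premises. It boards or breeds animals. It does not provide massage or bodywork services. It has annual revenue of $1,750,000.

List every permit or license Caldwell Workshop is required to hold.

Art. I. closes 10:00 PM, after 5:00 PM; years in business 9 ≥ 8 → Regulatory License not required.
Art. II. manufactures goods on the premises → Operating Certificate required.
Art. III. revenue $1,750,000 < $2,475,000; years in business 9 < 10 → Compliance Permit not required.
Art. IV. revenue $1,750,000 < $1,775,000; closes 10:00 PM, at/before 11:00 PM → Standard License not required.
Art. V. revenue $1,750,000 ≤ $2,650,000; closes 10:00 PM, at/before 1:00 AM → Small Business Authorization required.
Art. VI. revenue $1,750,000 < $2,250,000; boards or breeds animals → Small Business Certificate required.
Art. VII. years in business 9 ≥ 5; revenue $1,750,000 > $1,300,000 → New Business Registration not required.
Art. VIII. revenue $1,750,000 > $1,200,000; closes 10:00 PM, at/before midnight → Municipal Permit not required.
Art. IX. years in business 9 ≥ 7 → Annual Certificate not required.
Art. X. does not provide massage or bodywork services; manufactures goods on the premises → Massage Establishment Authorization not required.
Art. XI. revenue $1,750,000 > $1,300,000; closes 10:00 PM, at/before midnight → High-Revenue Permit not required.

Operating Certificate, Small Business Authorization, Small Business Certificate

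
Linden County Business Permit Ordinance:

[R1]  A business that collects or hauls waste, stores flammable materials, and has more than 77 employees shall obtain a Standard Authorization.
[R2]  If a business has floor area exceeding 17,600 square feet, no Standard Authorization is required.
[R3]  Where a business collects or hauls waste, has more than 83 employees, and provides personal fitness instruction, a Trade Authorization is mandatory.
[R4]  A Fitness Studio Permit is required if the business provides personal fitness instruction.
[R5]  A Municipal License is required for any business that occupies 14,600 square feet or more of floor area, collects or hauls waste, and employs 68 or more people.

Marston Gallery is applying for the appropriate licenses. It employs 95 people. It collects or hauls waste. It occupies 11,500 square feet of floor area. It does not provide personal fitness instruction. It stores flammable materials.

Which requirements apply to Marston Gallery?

[R1] collects or hauls waste; stores flammable materials; employees 95 > 77 → Standard Authorization required.
[R2] floor area 11,500 square feet ≤ 17,600 square feet → Standard Authorization exemption does not apply.
[R3] collects or hauls waste; employees 95 > 83; does not provide personal fitness instruction → Trade Authorization not required.
[R4] does not provide personal fitness instruction → Fitness Studio Permit not required.
[R5] floor area 11,500 square feet < 14,600 square feet; collects or hauls waste; employees 95 ≥ 68 → Municipal License not required.

Standard Authorization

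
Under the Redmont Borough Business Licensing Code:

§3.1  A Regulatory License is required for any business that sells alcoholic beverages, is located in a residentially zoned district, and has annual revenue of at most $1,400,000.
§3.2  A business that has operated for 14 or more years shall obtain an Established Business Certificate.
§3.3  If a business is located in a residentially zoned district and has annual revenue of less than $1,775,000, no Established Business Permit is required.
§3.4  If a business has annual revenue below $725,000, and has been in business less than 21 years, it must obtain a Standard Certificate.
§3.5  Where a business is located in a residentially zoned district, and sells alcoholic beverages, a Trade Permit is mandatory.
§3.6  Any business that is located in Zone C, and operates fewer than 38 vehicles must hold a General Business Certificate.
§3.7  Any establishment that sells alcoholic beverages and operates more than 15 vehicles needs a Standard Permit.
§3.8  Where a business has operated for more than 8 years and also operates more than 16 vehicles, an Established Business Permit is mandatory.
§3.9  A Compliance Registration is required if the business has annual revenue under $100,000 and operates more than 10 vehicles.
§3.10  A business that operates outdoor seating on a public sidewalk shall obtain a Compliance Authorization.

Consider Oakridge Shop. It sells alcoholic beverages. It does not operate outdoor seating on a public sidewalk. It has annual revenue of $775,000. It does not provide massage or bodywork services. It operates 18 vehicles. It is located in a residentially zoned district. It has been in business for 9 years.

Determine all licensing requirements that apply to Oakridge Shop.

Regulatory License, Standard Permit, Trade Permit

§3.1 sells alcoholic beverages; is located in a residentially zoned district; revenue $775,000 ≤ $1,400,000 → Regulatory License required.
§3.2 years in business 9 < 14 → Established Business Certificate not required.
§3.3 is located in a residentially zoned district; revenue $775,000 < $1,775,000 → exempt from Established Business Permit.
§3.4 revenue $775,000 ≥ $725,000; years in business 9 < 21 → Standard Certificate not required.
§3.5 is located in a residentially zoned district; sells alcoholic beverages → Trade Permit required.
§3.6 is located in a residentially zoned district (not: is located in Zone C); vehicles 18 < 38 → General Business Certificate not required.
§3.7 sells alcoholic beverages; vehicles 18 > 15 → Standard Permit required.
§3.8 years in business 9 > 8; vehicles 18 > 16 → Established Business Permit required.
§3.9 revenue $775,000 ≥ $100,000; vehicles 18 > 10 → Compliance Registration not required.
§3.10 does not operate outdoor seating on a public sidewalk → Compliance Authorization not required.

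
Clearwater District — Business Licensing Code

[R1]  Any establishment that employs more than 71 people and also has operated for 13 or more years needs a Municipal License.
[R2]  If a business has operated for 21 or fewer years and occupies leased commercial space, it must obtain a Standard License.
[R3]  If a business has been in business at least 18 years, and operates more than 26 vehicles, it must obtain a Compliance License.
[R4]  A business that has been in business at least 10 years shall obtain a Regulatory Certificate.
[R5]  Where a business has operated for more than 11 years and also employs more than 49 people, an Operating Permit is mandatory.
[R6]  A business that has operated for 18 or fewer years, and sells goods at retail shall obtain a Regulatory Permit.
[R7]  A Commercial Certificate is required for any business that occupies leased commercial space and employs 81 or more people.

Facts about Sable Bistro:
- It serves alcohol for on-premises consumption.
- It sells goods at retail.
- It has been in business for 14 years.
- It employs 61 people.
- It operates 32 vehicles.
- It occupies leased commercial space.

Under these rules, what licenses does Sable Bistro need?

[R1] employees 61 ≤ 71; years in business 14 ≥ 13 → Municipal License not required.
[R2] years in business 14 ≤ 21; occupies leased commercial space → Standard License required.
[R3] years in business 14 < 18; vehicles 32 > 26 → Compliance License not required.
[R4] years in business 14 ≥ 10 → Regulatory Certificate required.
[R5] years in business 14 > 11; employees 61 > 49 → Operating Permit required.
[R6] years in business 14 ≤ 18; sells goods at retail → Regulatory Permit required.
[R7] occupies leased commercial space; employees 61 < 81 → Commercial Certificate not required.

Operating Permit, Regulatory Certificate, Regulatory Permit, Standard License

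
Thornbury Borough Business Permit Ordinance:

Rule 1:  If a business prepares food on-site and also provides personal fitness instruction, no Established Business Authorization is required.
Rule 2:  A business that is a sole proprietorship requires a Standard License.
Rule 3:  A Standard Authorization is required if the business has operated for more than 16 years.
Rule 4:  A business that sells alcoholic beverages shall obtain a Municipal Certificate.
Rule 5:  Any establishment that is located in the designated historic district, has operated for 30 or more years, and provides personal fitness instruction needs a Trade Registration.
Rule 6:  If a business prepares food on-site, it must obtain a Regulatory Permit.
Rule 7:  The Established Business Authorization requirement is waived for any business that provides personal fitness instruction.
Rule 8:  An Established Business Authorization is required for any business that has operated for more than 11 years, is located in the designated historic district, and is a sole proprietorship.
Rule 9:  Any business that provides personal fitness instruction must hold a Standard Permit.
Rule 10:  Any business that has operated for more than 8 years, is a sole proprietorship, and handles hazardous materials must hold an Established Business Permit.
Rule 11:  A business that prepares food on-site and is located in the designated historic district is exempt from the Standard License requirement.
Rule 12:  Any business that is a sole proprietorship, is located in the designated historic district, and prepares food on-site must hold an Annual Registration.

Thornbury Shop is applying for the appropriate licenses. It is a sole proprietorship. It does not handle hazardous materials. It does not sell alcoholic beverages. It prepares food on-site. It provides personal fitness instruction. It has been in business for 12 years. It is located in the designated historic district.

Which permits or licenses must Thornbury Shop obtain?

Rule 1: prepares food on-site; provides personal fitness instruction → exempt from Established Business Authorization.
Rule 2: is a sole proprietorship → Standard License required.
Rule 3: years in business 12 ≤ 16 → Standard Authorization not required.
Rule 4: does not sell alcoholic beverages → Municipal Certificate not required.
Rule 5: is located in the designated historic district; years in business 12 < 30; provides personal fitness instruction → Trade Registration not required.
Rule 6: prepares food on-site → Regulatory Permit required.
Rule 7: provides personal fitness instruction → exempt from Established Business Authorization.
Rule 8: years in business 12 > 11; is located in the designated historic district; is a sole proprietorship → Established Business Authorization required.
Rule 9: provides personal fitness instruction → Standard Permit required.
Rule 10: years in business 12 > 8; is a sole proprietorship; does not handle hazardous materials → Established Business Permit not required.
Rule 11: prepares food on-site; is located in the designated historic district → exempt from Standard License.
Rule 12: is a sole proprietorship; is located in the designated historic district; prepares food on-site → Annual Registration required.

Annual Registration, Regulatory Permit, Standard Permit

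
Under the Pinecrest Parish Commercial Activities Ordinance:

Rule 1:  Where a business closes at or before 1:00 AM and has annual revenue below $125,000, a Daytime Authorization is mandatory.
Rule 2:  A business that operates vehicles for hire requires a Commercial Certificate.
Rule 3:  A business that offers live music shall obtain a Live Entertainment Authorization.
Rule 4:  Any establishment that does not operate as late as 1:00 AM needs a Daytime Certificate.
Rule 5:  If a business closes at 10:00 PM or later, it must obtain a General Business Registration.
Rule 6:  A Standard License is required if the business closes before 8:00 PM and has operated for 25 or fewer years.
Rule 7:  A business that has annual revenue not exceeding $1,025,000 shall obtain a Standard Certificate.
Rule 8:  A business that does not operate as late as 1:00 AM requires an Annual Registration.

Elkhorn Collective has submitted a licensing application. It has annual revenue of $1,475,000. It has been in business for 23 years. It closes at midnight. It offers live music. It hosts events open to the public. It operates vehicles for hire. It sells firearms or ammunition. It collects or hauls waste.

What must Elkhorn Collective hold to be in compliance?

Rule 1: closes midnight, at/before 1:00 AM; revenue $1,475,000 ≥ $125,000 → Daytime Authorization not required.
Rule 2: operates vehicles for hire → Commercial Certificate required.
Rule 3: offers live music → Live Entertainment Authorization required.
Rule 4: closes midnight, at/before 1:00 AM → Daytime Certificate required.
Rule 5: closes midnight, after 10:00 PM → General Business Registration required.
Rule 6: closes midnight, after 8:00 PM; years in business 23 ≤ 25 → Standard License not required.
Rule 7: revenue $1,475,000 > $1,025,000 → Standard Certificate not required.
Rule 8: closes midnight, at/before 1:00 AM → Annual Registration required.

Annual Registration, Commercial Certificate, Daytime Certificate, General Business Registration, Live Entertainment Authorization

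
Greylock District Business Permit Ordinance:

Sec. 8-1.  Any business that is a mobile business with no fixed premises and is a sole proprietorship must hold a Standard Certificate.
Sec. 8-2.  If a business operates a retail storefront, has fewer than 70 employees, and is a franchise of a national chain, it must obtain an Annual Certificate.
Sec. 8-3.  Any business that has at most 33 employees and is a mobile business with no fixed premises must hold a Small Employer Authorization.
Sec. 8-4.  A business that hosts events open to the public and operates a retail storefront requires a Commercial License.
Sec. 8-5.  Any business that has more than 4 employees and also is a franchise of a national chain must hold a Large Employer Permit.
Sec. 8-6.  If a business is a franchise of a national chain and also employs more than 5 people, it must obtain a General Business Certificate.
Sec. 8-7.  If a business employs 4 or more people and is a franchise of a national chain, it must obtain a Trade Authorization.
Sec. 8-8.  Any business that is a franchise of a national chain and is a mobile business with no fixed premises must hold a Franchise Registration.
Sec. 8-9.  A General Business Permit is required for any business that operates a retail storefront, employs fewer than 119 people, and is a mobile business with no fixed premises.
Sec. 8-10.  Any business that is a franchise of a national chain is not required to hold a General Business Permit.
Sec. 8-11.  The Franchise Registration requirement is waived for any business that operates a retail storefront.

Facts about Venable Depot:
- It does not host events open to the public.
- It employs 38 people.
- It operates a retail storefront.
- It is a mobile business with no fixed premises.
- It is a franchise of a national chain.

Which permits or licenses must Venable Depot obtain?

Annual Certificate, General Business Certificate, Large Employer Permit, Trade Authorization

Sec. 8-1. is a mobile business with no fixed premises; is a franchise of a national chain (not: is a sole proprietorship) → Standard Certificate not required.
Sec. 8-2. operates a retail storefront; employees 38 < 70; is a franchise of a national chain → Annual Certificate required.
Sec. 8-3. employees 38 > 33; is a mobile business with no fixed premises → Small Employer Authorization not required.
Sec. 8-4. does not host events open to the public; operates a retail storefront → Commercial License not required.
Sec. 8-5. employees 38 > 4; is a franchise of a national chain → Large Employer Permit required.
Sec. 8-6. is a franchise of a national chain; employees 38 > 5 → General Business Certificate required.
Sec. 8-7. employees 38 ≥ 4; is a franchise of a national chain → Trade Authorization required.
Sec. 8-8. is a franchise of a national chain; is a mobile business with no fixed premises → Franchise Registration required.
Sec. 8-9. operates a retail storefront; employees 38 < 119; is a mobile business with no fixed premises → General Business Permit required.
Sec. 8-10. is a franchise of a national chain → exempt from General Business Permit.
Sec. 8-11. operates a retail storefront → exempt from Franchise Registration.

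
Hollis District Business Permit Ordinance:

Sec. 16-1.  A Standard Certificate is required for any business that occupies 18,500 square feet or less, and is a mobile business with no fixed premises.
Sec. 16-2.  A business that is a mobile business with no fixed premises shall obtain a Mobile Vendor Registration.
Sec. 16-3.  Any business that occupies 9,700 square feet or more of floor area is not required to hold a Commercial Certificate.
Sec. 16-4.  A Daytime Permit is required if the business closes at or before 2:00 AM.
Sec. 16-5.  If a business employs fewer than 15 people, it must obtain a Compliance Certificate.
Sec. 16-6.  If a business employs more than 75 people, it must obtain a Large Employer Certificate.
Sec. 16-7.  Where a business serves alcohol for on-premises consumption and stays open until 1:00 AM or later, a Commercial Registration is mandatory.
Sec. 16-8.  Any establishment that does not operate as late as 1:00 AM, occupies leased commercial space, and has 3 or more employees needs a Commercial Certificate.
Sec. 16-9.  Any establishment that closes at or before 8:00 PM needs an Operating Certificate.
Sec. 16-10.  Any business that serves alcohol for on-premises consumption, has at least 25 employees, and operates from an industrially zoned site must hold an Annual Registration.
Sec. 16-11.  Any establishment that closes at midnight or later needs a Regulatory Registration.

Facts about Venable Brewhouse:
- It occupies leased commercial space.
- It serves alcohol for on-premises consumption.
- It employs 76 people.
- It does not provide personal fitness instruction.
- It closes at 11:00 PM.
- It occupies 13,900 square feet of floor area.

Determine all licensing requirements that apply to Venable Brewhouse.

Daytime Permit, Large Employer Certificate

Sec. 16-1. floor area 13,900 square feet ≤ 18,500 square feet; occupies leased commercial space (not: is a mobile business with no fixed premises) → Standard Certificate not required.
Sec. 16-2. occupies leased commercial space (not: is a mobile business with no fixed premises) → Mobile Vendor Registration not required.
Sec. 16-3. floor area 13,900 square feet ≥ 9,700 square feet → exempt from Commercial Certificate.
Sec. 16-4. closes 11:00 PM, at/before 2:00 AM → Daytime Permit required.
Sec. 16-5. employees 76 ≥ 15 → Compliance Certificate not required.
Sec. 16-6. employees 76 > 75 → Large Employer Certificate required.
Sec. 16-7. serves alcohol for on-premises consumption; closes 11:00 PM, at/before 1:00 AM → Commercial Registration not required.
Sec. 16-8. closes 11:00 PM, at/before 1:00 AM; occupies leased commercial space; employees 76 ≥ 3 → Commercial Certificate required.
Sec. 16-9. closes 11:00 PM, after 8:00 PM → Operating Certificate not required.
Sec. 16-10. serves alcohol for on-premises consumption; employees 76 ≥ 25; occupies leased commercial space (not: operates from an industrially zoned site) → Annual Registration not required.
Sec. 16-11. closes 11:00 PM, at/before midnight → Regulatory Registration not required.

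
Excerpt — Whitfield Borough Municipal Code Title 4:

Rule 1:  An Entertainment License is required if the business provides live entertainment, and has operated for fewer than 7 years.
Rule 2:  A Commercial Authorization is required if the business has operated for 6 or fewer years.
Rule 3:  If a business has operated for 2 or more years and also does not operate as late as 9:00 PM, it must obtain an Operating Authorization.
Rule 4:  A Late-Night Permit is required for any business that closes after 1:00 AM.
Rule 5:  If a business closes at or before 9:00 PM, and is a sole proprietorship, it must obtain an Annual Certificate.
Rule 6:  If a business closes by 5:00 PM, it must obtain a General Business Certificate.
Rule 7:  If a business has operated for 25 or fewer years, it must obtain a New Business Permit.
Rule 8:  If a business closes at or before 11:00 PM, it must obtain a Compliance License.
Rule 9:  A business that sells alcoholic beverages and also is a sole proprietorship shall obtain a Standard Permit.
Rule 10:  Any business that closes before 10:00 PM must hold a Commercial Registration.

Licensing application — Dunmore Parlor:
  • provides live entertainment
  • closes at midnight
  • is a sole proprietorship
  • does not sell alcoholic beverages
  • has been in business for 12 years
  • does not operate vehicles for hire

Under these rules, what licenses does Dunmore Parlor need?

New Business Permit

Rule 1: provides live entertainment; years in business 12 ≥ 7 → Entertainment License not required.
Rule 2: years in business 12 > 6 → Commercial Authorization not required.
Rule 3: years in business 12 ≥ 2; closes midnight, after 9:00 PM → Operating Authorization not required.
Rule 4: closes midnight, at/before 1:00 AM → Late-Night Permit not required.
Rule 5: closes midnight, after 9:00 PM; is a sole proprietorship → Annual Certificate not required.
Rule 6: closes midnight, after 5:00 PM → General Business Certificate not required.
Rule 7: years in business 12 ≤ 25 → New Business Permit required.
Rule 8: closes midnight, after 11:00 PM → Compliance License not required.
Rule 9: does not sell alcoholic beverages; is a sole proprietorship → Standard Permit not required.
Rule 10: closes midnight, after 10:00 PM → Commercial Registration not required.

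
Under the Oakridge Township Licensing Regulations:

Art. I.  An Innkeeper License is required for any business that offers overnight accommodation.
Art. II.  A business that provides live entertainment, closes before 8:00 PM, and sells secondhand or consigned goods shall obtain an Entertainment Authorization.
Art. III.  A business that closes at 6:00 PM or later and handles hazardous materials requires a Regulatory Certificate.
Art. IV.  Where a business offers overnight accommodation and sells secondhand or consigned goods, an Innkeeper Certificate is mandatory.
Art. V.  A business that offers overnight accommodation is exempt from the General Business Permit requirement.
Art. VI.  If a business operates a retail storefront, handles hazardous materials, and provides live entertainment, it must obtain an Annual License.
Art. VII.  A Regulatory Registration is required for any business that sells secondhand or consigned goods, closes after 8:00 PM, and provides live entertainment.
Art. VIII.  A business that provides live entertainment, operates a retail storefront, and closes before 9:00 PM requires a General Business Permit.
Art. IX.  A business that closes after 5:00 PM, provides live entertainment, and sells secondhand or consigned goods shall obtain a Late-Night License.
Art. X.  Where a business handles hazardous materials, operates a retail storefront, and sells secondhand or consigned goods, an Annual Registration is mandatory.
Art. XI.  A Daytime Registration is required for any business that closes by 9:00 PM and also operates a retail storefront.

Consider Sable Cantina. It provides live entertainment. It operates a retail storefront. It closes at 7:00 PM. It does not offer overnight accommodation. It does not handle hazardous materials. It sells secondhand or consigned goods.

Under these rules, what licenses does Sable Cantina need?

Art. I. does not offer overnight accommodation → Innkeeper License not required.
Art. II. provides live entertainment; closes 7:00 PM, at/before 8:00 PM; sells secondhand or consigned goods → Entertainment Authorization required.
Art. III. closes 7:00 PM, after 6:00 PM; does not handle hazardous materials → Regulatory Certificate not required.
Art. IV. does not offer overnight accommodation; sells secondhand or consigned goods → Innkeeper Certificate not required.
Art. V. does not offer overnight accommodation → General Business Permit exemption does not apply.
Art. VI. operates a retail storefront; does not handle hazardous materials; provides live entertainment → Annual License not required.
Art. VII. sells secondhand or consigned goods; closes 7:00 PM, at/before 8:00 PM; provides live entertainment → Regulatory Registration not required.
Art. VIII. provides live entertainment; operates a retail storefront; closes 7:00 PM, at/before 9:00 PM → General Business Permit required.
Art. IX. closes 7:00 PM, after 5:00 PM; provides live entertainment; sells secondhand or consigned goods → Late-Night License required.
Art. X. does not handle hazardous materials; operates a retail storefront; sells secondhand or consigned goods → Annual Registration not required.
Art. XI. closes 7:00 PM, at/before 9:00 PM; operates a retail storefront → Daytime Registration required.

Daytime Registration, Entertainment Authorization, General Business Permit, Late-Night License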